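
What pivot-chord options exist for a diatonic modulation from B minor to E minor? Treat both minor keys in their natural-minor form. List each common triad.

Bm, D, Em, G

Triads in B minor (natural minor): Bm (i), C#dim (ii°), D (III), Em (iv), F#m (v), G (VI), A (VII).
Triads in E minor (natural minor): Em (i), F#dim (ii°), G (III), Am (iv), Bm (v), C (VI), D (VII).
Shared triads with their functions: Bm (i in B minor, v in E minor); D (III in B minor, VII in E minor); Em (iv in B minor, i in E minor); G (VI in B minor, III in E minor).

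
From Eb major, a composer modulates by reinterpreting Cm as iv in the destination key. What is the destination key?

The numeral iv denotes a minor triad on scale degree 4. With C on degree 4, the tonic of the new key is G.
Degree 4 carries a minor triad in minor keys, so the destination is G minor.
Check: the diatonic triads of G minor (natural minor) are Gm (i), Adim (ii°), Bb (III), Cm (iv), Dm (v), Eb (VI), F (VII) — Cm is indeed iv.

G minor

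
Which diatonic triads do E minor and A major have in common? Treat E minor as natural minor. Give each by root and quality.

Bm, D

Triads in E minor (natural minor): Em (i), F#dim (ii°), G (III), Am (iv), Bm (v), C (VI), D (VII).
Triads in A major: A (I), Bm (ii), C#m (iii), D (IV), E (V), F#m (vi), G#dim (vii°).
Shared triads with their functions: Bm (v in E minor, ii in A major); D (VII in E minor, IV in A major).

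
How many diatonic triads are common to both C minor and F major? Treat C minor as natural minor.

2

Diatonic triads of C minor (natural minor): C minor (i), D diminished (ii°), Eb major (III), F minor (iv), G minor (v), Ab major (VI), Bb major (VII).
Diatonic triads of F major: F major (I), G minor (ii), A minor (iii), Bb major (IV), C major (V), D minor (vi), E diminished (vii°).
Matching root and quality in both lists: G minor, Bb major.
That gives 2 common triads.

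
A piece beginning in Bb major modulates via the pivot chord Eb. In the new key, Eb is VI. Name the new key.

G minor

The numeral VI denotes a major triad on scale degree 6. With Eb on degree 6, the tonic of the new key is G.
Degree 6 carries a major triad in minor keys, so the destination is G minor.
Check: the diatonic triads of G minor (natural minor) are Gm (i), Adim (ii°), Bb (III), Cm (iv), Dm (v), Eb (VI), F (VII) — Eb is indeed VI.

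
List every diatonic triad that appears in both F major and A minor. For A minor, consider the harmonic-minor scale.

Triads in F major: F (I), Gm (ii), Am (iii), Bb (IV), C (V), Dm (vi), Edim (vii°).
Triads in A minor (harmonic minor): Am (i), Bdim (ii°), Caug (III+), Dm (iv), E (V), F (VI), G#dim (vii°).
Shared triads with their functions: F (I in F major, VI in A minor); Am (iii in F major, i in A minor); Dm (vi in F major, iv in A minor).

F, Am, Dm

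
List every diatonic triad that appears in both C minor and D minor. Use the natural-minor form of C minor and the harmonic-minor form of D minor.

Triads in C minor (natural minor): C minor (i), D diminished (ii°), Eb major (III), F minor (iv), G minor (v), Ab major (VI), Bb major (VII).
Triads in D minor (harmonic minor): D minor (i), E diminished (ii°), F augmented (III+), G minor (iv), A major (V), Bb major (VI), C# diminished (vii°).
Shared triads with their functions: G minor (v in C minor, iv in D minor); Bb major (VII in C minor, VI in D minor).

Gm, Bb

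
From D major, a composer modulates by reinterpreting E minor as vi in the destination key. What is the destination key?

G major

The numeral vi denotes a minor triad on scale degree 6. With E on degree 6, the tonic of the new key is G.
Degree 6 carries a minor triad in major keys, so the destination is G major.
Check: the diatonic triads of G major are G (I), Am (ii), Bm (iii), C (IV), D (V), Em (vi), F#dim (vii°) — E minor is indeed vi.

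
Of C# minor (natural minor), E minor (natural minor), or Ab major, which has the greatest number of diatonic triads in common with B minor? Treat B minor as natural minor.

Triads of B minor (natural minor): B minor (i), C# diminished (ii°), D major (III), E minor (iv), F# minor (v), G major (VI), A major (VII).
C# minor (natural minor) shares 2: F#m, A.
E minor (natural minor) shares 4: Bm, D, Em, G.
Ab major shares 0: none.
The most common triads (4) are shared with E minor.

E minor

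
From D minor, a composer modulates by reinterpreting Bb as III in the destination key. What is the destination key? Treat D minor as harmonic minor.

G minor

The numeral III denotes a major triad on scale degree 3. With Bb on degree 3, the tonic of the new key is G.
Degree 3 carries a major triad in natural-minor keys, so the destination is G minor.
Check: the diatonic triads of G minor (natural minor) are Gm (i), Adim (ii°), Bb (III), Cm (iv), Dm (v), Eb (VI), F (VII) — Bb is indeed III.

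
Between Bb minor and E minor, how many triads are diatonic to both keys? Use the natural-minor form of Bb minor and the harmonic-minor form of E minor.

Diatonic triads of Bb minor (natural minor): Bbm (i), Cdim (ii°), Db (III), Ebm (iv), Fm (v), Gb (VI), Ab (VII).
Diatonic triads of E minor (harmonic minor): Em (i), F#dim (ii°), Gaug (III+), Am (iv), B (V), C (VI), D#dim (vii°).
No triad has the same root and quality in both keys.

0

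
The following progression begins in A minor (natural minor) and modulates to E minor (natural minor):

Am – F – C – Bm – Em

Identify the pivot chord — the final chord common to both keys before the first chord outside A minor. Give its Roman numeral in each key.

Chords diatonic to A minor: Am, Bdim, C, Dm, Em, F, G.
Reading the progression, the first chord not in that set is Bm, so the modulation leaves A minor there.
The chord immediately before Bm is C, which is diatonic to both keys: III in A minor and VI in E minor.

C — III in A minor, VI in E minor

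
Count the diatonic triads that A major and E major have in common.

4

Diatonic triads of A major: A (I), Bm (ii), C♯m (iii), D (IV), E (V), F♯m (vi), G♯dim (vii°).
Diatonic triads of E major: E (I), F♯m (ii), G♯m (iii), A (IV), B (V), C♯m (vi), D♯dim (vii°).
Matching root and quality in both lists: A, C♯m, E, F♯m.
That gives 4 common triads.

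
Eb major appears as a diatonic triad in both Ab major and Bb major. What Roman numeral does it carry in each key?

The scale of Ab major is Ab Bb C Db Eb F G; Eb is degree 5, and the triad built there (Eb-G-Bb) is major, so it is V.
The scale of Bb major is Bb C D Eb F G A; Eb is degree 4, and the triad built there (Eb-G-Bb) is major, so it is IV.

V in Ab major; IV in Bb major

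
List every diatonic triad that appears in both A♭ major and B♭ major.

Triads in A♭ major: A♭ major (I), B♭ minor (ii), C minor (iii), D♭ major (IV), E♭ major (V), F minor (vi), G diminished (vii°).
Triads in B♭ major: B♭ major (I), C minor (ii), D minor (iii), E♭ major (IV), F major (V), G minor (vi), A diminished (vii°).
Shared triads with their functions: C minor (iii in A♭ major, ii in B♭ major); E♭ major (V in A♭ major, IV in B♭ major).

Cm, E♭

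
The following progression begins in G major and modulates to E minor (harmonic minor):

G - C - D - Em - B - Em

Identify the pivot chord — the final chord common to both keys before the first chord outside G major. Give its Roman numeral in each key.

Chords diatonic to G major: G, Am, Bm, C, D, Em, F♯dim.
Reading the progression, the first chord not in that set is B, so the modulation leaves G major there.
The chord immediately before B is Em, which is diatonic to both keys: vi in G major and i in E minor.

Em — vi in G major, i in E minor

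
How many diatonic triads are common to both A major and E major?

4

Diatonic triads of A major: A major (I), B minor (ii), C# minor (iii), D major (IV), E major (V), F# minor (vi), G# diminished (vii°).
Diatonic triads of E major: E major (I), F# minor (ii), G# minor (iii), A major (IV), B major (V), C# minor (vi), D# diminished (vii°).
Matching root and quality in both lists: A major, C# minor, E major, F# minor.
That gives 4 common triads.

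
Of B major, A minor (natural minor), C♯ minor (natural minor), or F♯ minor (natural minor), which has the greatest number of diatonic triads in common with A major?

F♯ minor

Triads of A major: A major (I), B minor (ii), C♯ minor (iii), D major (IV), E major (V), F♯ minor (vi), G♯ diminished (vii°).
B major shares 2: C♯m, E.
A minor (natural minor) shares 0: none.
C♯ minor (natural minor) shares 4: A, C♯m, E, F♯m.
F♯ minor (natural minor) shares 7: A, Bm, C♯m, D, E, F♯m, G♯dim.
The most common triads (7) are shared with F♯ minor.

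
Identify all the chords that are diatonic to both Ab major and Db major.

Triads in Ab major: Ab (I), Bbm (ii), Cm (iii), Db (IV), Eb (V), Fm (vi), Gdim (vii°).
Triads in Db major: Db (I), Ebm (ii), Fm (iii), Gb (IV), Ab (V), Bbm (vi), Cdim (vii°).
Shared triads with their functions: Ab (I in Ab major, V in Db major); Bbm (ii in Ab major, vi in Db major); Db (IV in Ab major, I in Db major); Fm (vi in Ab major, iii in Db major).

Ab, Bbm, Db, Fm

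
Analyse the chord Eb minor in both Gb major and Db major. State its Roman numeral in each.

The scale of Gb major is Gb Ab Bb Cb Db Eb F; Eb is degree 6, and the triad built there (Eb-Gb-Bb) is minor, so it is vi.
The scale of Db major is Db Eb F Gb Ab Bb C; Eb is degree 2, and the triad built there (Eb-Gb-Bb) is minor, so it is ii.

vi in Gb major; ii in Db major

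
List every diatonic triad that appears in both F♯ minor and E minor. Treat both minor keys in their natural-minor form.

Bm, D

Triads in F♯ minor (natural minor): F♯m (i), G♯dim (ii°), A (III), Bm (iv), C♯m (v), D (VI), E (VII).
Triads in E minor (natural minor): Em (i), F♯dim (ii°), G (III), Am (iv), Bm (v), C (VI), D (VII).
Shared triads with their functions: Bm (iv in F♯ minor, v in E minor); D (VI in F♯ minor, VII in E minor).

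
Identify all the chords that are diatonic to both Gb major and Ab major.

Bbm, Db

Triads in Gb major: Gb (I), Abm (ii), Bbm (iii), Cb (IV), Db (V), Ebm (vi), Fdim (vii°).
Triads in Ab major: Ab (I), Bbm (ii), Cm (iii), Db (IV), Eb (V), Fm (vi), Gdim (vii°).
Shared triads with their functions: Bbm (iii in Gb major, ii in Ab major); Db (V in Gb major, IV in Ab major).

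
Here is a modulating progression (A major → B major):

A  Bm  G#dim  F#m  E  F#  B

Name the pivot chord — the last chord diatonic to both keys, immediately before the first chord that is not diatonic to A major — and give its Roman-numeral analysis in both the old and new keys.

Chords diatonic to A major: A, Bm, C#m, D, E, F#m, G#dim.
Reading the progression, the first chord not in that set is F#, so the modulation leaves A major there.
The chord immediately before F# is E, which is diatonic to both keys: V in A major and IV in B major.

E — V in A major, IV in B major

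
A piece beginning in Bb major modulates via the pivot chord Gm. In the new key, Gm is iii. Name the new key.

Eb major

The numeral iii denotes a minor triad on scale degree 3. With G on degree 3, the tonic of the new key is Eb.
Degree 3 carries a minor triad in major keys, so the destination is Eb major.
Check: the diatonic triads of Eb major are Eb (I), Fm (ii), Gm (iii), Ab (IV), Bb (V), Cm (vi), Ddim (vii°) — Gm is indeed iii.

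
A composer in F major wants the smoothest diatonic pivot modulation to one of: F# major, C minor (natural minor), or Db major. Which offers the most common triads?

C minor

Triads of F major: F major (I), G minor (ii), A minor (iii), Bb major (IV), C major (V), D minor (vi), E diminished (vii°).
F# major shares 0: none.
C minor (natural minor) shares 2: Gm, Bb.
Db major shares 0: none.
The most common triads (2) are shared with C minor.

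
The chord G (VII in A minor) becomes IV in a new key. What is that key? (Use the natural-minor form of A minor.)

The numeral IV denotes a major triad on scale degree 4. With G on degree 4, the tonic of the new key is D.
Degree 4 carries a major triad in major keys, so the destination is D major.
Check: the diatonic triads of D major are D (I), Em (ii), F#m (iii), G (IV), A (V), Bm (vi), C#dim (vii°) — G is indeed IV.

D major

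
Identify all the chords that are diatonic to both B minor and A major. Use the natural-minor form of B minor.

Triads in B minor (natural minor): B minor (i), C# diminished (ii°), D major (III), E minor (iv), F# minor (v), G major (VI), A major (VII).
Triads in A major: A major (I), B minor (ii), C# minor (iii), D major (IV), E major (V), F# minor (vi), G# diminished (vii°).
Shared triads with their functions: B minor (i in B minor, ii in A major); D major (III in B minor, IV in A major); F# minor (v in B minor, vi in A major); A major (VII in B minor, I in A major).

Bm, D, F#m, A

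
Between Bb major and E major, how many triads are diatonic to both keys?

0

Diatonic triads of Bb major: Bb (I), Cm (ii), Dm (iii), Eb (IV), F (V), Gm (vi), Adim (vii°).
Diatonic triads of E major: E (I), F#m (ii), G#m (iii), A (IV), B (V), C#m (vi), D#dim (vii°).
No triad has the same root and quality in both keys.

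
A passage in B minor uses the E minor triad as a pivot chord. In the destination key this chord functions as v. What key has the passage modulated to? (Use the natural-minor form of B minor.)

The numeral v denotes a minor triad on scale degree 5. With E on degree 5, the tonic of the new key is A.
Degree 5 carries a minor triad in natural-minor keys, so the destination is A minor.
Check: the diatonic triads of A minor (natural minor) are Am (i), Bdim (ii°), C (III), Dm (iv), Em (v), F (VI), G (VII) — E minor is indeed v.

A minor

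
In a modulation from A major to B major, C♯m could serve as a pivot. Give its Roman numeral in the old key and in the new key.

iii in A major; ii in B major

The scale of A major is A B C♯ D E F♯ G♯; C♯ is degree 3, and the triad built there (C♯-E-G♯) is minor, so it is iii.
The scale of B major is B C♯ D♯ E F♯ G♯ A♯; C♯ is degree 2, and the triad built there (C♯-E-G♯) is minor, so it is ii.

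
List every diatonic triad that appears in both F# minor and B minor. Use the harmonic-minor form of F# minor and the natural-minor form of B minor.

F#m, Bm, D

Triads in F# minor (harmonic minor): F#m (i), G#dim (ii°), Aaug (III+), Bm (iv), C# (V), D (VI), E#dim (vii°).
Triads in B minor (natural minor): Bm (i), C#dim (ii°), D (III), Em (iv), F#m (v), G (VI), A (VII).
Shared triads with their functions: F#m (i in F# minor, v in B minor); Bm (iv in F# minor, i in B minor); D (VI in F# minor, III in B minor).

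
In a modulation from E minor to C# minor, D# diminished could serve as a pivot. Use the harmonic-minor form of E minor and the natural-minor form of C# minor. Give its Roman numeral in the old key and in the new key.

vii° in E minor; ii° in C# minor

The scale of E minor (harmonic minor) is E F# G A B C D#; D# is degree 7, and the triad built there (D#-F#-A) is diminished, so it is vii°.
The scale of C# minor (natural minor) is C# D# E F# G# A B; D# is degree 2, and the triad built there (D#-F#-A) is diminished, so it is ii°.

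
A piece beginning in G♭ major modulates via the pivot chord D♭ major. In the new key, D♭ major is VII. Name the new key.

The numeral VII denotes a major triad on scale degree 7. With D♭ on degree 7, the tonic of the new key is E♭.
Degree 7 carries a major triad in natural-minor keys, so the destination is E♭ minor.
Check: the diatonic triads of E♭ minor (natural minor) are E♭m (i), Fdim (ii°), G♭ (III), A♭m (iv), B♭m (v), C♭ (VI), D♭ (VII) — D♭ major is indeed VII.

E♭ minor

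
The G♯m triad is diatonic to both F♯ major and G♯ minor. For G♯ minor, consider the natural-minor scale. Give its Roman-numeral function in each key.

ii in F♯ major; i in G♯ minor

The scale of F♯ major is F♯ G♯ A♯ B C♯ D♯ E♯; G♯ is degree 2, and the triad built there (G♯-B-D♯) is minor, so it is ii.
The scale of G♯ minor (natural minor) is G♯ A♯ B C♯ D♯ E F♯; G♯ is degree 1, and the triad built there (G♯-B-D♯) is minor, so it is i.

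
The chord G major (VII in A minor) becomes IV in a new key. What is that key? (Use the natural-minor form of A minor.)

D major

The numeral IV denotes a major triad on scale degree 4. With G on degree 4, the tonic of the new key is D.
Degree 4 carries a major triad in major keys, so the destination is D major.
Check: the diatonic triads of D major are D (I), Em (ii), F#m (iii), G (IV), A (V), Bm (vi), C#dim (vii°) — G major is indeed IV.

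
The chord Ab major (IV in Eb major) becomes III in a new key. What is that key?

The numeral III denotes a major triad on scale degree 3. With Ab on degree 3, the tonic of the new key is F.
Degree 3 carries a major triad in natural-minor keys, so the destination is F minor.
Check: the diatonic triads of F minor (natural minor) are Fm (i), Gdim (ii°), Ab (III), Bbm (iv), Cm (v), Db (VI), Eb (VII) — Ab major is indeed III.

F minor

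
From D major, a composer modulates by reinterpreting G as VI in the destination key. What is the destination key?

The numeral VI denotes a major triad on scale degree 6. With G on degree 6, the tonic of the new key is B.
Degree 6 carries a major triad in minor keys, so the destination is B minor.
Check: the diatonic triads of B minor (natural minor) are Bm (i), C#dim (ii°), D (III), Em (iv), F#m (v), G (VI), A (VII) — G is indeed VI.

B minor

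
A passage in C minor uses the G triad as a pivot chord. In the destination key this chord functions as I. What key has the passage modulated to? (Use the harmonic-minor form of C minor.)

G major

The numeral I denotes a major triad on scale degree 1. With G on degree 1, the tonic of the new key is G.
Degree 1 carries a major triad in major keys, so the destination is G major.
Check: the diatonic triads of G major are G (I), Am (ii), Bm (iii), C (IV), D (V), Em (vi), F#dim (vii°) — G is indeed I.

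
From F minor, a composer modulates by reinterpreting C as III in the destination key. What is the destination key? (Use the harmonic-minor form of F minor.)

A minor

The numeral III denotes a major triad on scale degree 3. With C on degree 3, the tonic of the new key is A.
Degree 3 carries a major triad in natural-minor keys, so the destination is A minor.
Check: the diatonic triads of A minor (natural minor) are Am (i), Bdim (ii°), C (III), Dm (iv), Em (v), F (VI), G (VII) — C is indeed III.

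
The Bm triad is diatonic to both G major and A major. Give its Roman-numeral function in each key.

iii in G major; ii in A major

The scale of G major is G A B C D E F♯; B is degree 3, and the triad built there (B-D-F♯) is minor, so it is iii.
The scale of A major is A B C♯ D E F♯ G♯; B is degree 2, and the triad built there (B-D-F♯) is minor, so it is ii.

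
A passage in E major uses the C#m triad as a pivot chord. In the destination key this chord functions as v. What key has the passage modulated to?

F# minor

The numeral v denotes a minor triad on scale degree 5. With C# on degree 5, the tonic of the new key is F#.
Degree 5 carries a minor triad in natural-minor keys, so the destination is F# minor.
Check: the diatonic triads of F# minor (natural minor) are F#m (i), G#dim (ii°), A (III), Bm (iv), C#m (v), D (VI), E (VII) — C#m is indeed v.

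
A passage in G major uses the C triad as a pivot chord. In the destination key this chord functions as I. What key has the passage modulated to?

C major

The numeral I denotes a major triad on scale degree 1. With C on degree 1, the tonic of the new key is C.
Degree 1 carries a major triad in major keys, so the destination is C major.
Check: the diatonic triads of C major are C (I), Dm (ii), Em (iii), F (IV), G (V), Am (vi), Bdim (vii°) — C is indeed I.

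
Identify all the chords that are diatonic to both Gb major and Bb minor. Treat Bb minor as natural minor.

Gb, Bbm, Db, Ebm

Triads in Gb major: Gb (I), Abm (ii), Bbm (iii), Cb (IV), Db (V), Ebm (vi), Fdim (vii°).
Triads in Bb minor (natural minor): Bbm (i), Cdim (ii°), Db (III), Ebm (iv), Fm (v), Gb (VI), Ab (VII).
Shared triads with their functions: Gb (I in Gb major, VI in Bb minor); Bbm (iii in Gb major, i in Bb minor); Db (V in Gb major, III in Bb minor); Ebm (vi in Gb major, iv in Bb minor).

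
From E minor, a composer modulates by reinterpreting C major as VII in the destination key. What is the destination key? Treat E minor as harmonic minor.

The numeral VII denotes a major triad on scale degree 7. With C on degree 7, the tonic of the new key is D.
Degree 7 carries a major triad in natural-minor keys, so the destination is D minor.
Check: the diatonic triads of D minor (natural minor) are Dm (i), Edim (ii°), F (III), Gm (iv), Am (v), Bb (VI), C (VII) — C major is indeed VII.

D minor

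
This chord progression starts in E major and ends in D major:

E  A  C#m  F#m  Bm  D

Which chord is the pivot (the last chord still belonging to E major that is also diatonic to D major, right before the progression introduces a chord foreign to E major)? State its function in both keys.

Chords diatonic to E major: E, F#m, G#m, A, B, C#m, D#dim.
Reading the progression, the first chord not in that set is Bm, so the modulation leaves E major there.
The chord immediately before Bm is F#m, which is diatonic to both keys: ii in E major and iii in D major.

F#m — ii in E major, iii in D major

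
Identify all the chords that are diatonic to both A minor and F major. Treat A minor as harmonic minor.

Am, Dm, F

Triads in A minor (harmonic minor): Am (i), Bdim (ii°), Caug (III+), Dm (iv), E (V), F (VI), G#dim (vii°).
Triads in F major: F (I), Gm (ii), Am (iii), Bb (IV), C (V), Dm (vi), Edim (vii°).
Shared triads with their functions: Am (i in A minor, iii in F major); Dm (iv in A minor, vi in F major); F (VI in A minor, I in F major).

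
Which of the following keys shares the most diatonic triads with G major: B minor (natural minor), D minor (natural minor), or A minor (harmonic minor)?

B minor

Triads of G major: G major (I), A minor (ii), B minor (iii), C major (IV), D major (V), E minor (vi), F# diminished (vii°).
B minor (natural minor) shares 4: G, Bm, D, Em.
D minor (natural minor) shares 2: Am, C.
A minor (harmonic minor) shares 1: Am.
The most common triads (4) are shared with B minor.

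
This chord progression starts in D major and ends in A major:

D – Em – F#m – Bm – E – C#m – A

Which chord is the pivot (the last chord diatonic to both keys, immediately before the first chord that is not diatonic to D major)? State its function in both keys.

Chords diatonic to D major: D, Em, F#m, G, A, Bm, C#dim.
Reading the progression, the first chord not in that set is E, so the modulation leaves D major there.
The chord immediately before E is Bm, which is diatonic to both keys: vi in D major and ii in A major.

Bm — vi in D major, ii in A major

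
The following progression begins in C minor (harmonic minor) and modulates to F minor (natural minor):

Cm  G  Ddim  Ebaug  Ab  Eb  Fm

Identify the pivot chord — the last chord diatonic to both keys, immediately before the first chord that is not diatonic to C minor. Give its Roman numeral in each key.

Chords diatonic to C minor: Cm, Ddim, Ebaug, Fm, G, Ab, Bdim.
Reading the progression, the first chord not in that set is Eb, so the modulation leaves C minor there.
The chord immediately before Eb is Ab, which is diatonic to both keys: VI in C minor and III in F minor.

Ab — VI in C minor, III in F minor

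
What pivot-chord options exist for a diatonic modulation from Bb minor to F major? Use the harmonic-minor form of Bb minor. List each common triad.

F

Triads in Bb minor (harmonic minor): Bbm (i), Cdim (ii°), Dbaug (III+), Ebm (iv), F (V), Gb (VI), Adim (vii°).
Triads in F major: F (I), Gm (ii), Am (iii), Bb (IV), C (V), Dm (vi), Edim (vii°).
Shared triads with their functions: F (V in Bb minor, I in F major).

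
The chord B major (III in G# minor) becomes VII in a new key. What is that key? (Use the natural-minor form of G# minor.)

The numeral VII denotes a major triad on scale degree 7. With B on degree 7, the tonic of the new key is C#.
Degree 7 carries a major triad in natural-minor keys, so the destination is C# minor.
Check: the diatonic triads of C# minor (natural minor) are C#m (i), D#dim (ii°), E (III), F#m (iv), G#m (v), A (VI), B (VII) — B major is indeed VII.

C# minor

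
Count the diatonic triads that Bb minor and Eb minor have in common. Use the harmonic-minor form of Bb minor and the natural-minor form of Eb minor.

Diatonic triads of Bb minor (harmonic minor): Bbm (i), Cdim (ii°), Dbaug (III+), Ebm (iv), F (V), Gb (VI), Adim (vii°).
Diatonic triads of Eb minor (natural minor): Ebm (i), Fdim (ii°), Gb (III), Abm (iv), Bbm (v), Cb (VI), Db (VII).
Matching root and quality in both lists: Bbm, Ebm, Gb.
That gives 3 common triads.

3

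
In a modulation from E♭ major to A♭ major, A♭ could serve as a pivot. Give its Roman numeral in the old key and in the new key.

The scale of E♭ major is E♭ F G A♭ B♭ C D; A♭ is degree 4, and the triad built there (A♭-C-E♭) is major, so it is IV.
The scale of A♭ major is A♭ B♭ C D♭ E♭ F G; A♭ is degree 1, and the triad built there (A♭-C-E♭) is major, so it is I.

IV in E♭ major; I in A♭ major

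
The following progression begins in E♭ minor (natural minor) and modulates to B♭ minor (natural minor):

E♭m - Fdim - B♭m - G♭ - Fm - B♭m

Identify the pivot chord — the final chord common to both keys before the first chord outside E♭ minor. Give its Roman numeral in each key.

G♭ — III in E♭ minor, VI in B♭ minor

Chords diatonic to E♭ minor: E♭m, Fdim, G♭, A♭m, B♭m, C♭, D♭.
Reading the progression, the first chord not in that set is Fm, so the modulation leaves E♭ minor there.
The chord immediately before Fm is G♭, which is diatonic to both keys: III in E♭ minor and VI in B♭ minor.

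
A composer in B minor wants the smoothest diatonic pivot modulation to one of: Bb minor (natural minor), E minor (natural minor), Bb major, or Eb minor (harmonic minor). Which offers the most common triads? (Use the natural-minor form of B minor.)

Triads of B minor (natural minor): Bm (i), C#dim (ii°), D (III), Em (iv), F#m (v), G (VI), A (VII).
Bb minor (natural minor) shares 0: none.
E minor (natural minor) shares 4: Bm, D, Em, G.
Bb major shares 0: none.
Eb minor (harmonic minor) shares 0: none.
The most common triads (4) are shared with E minor.

E minor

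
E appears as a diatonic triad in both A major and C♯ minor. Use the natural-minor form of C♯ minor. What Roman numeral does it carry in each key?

The scale of A major is A B C♯ D E F♯ G♯; E is degree 5, and the triad built there (E-G♯-B) is major, so it is V.
The scale of C♯ minor (natural minor) is C♯ D♯ E F♯ G♯ A B; E is degree 3, and the triad built there (E-G♯-B) is major, so it is III.

V in A major; III in C♯ minor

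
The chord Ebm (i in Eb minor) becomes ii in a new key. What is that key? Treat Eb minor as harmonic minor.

Db major

The numeral ii denotes a minor triad on scale degree 2. With Eb on degree 2, the tonic of the new key is Db.
Degree 2 carries a minor triad in major keys, so the destination is Db major.
Check: the diatonic triads of Db major are Db (I), Ebm (ii), Fm (iii), Gb (IV), Ab (V), Bbm (vi), Cdim (vii°) — Ebm is indeed ii.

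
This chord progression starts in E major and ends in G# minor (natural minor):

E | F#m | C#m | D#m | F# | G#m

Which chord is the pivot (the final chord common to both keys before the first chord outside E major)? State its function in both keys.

C#m — vi in E major, iv in G# minor

Chords diatonic to E major: E, F#m, G#m, A, B, C#m, D#dim.
Reading the progression, the first chord not in that set is D#m, so the modulation leaves E major there.
The chord immediately before D#m is C#m, which is diatonic to both keys: vi in E major and iv in G# minor.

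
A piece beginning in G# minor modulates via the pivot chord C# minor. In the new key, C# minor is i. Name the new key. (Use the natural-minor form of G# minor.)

C# minor

The numeral i denotes a minor triad on scale degree 1. With C# on degree 1, the tonic of the new key is C#.
Degree 1 carries a minor triad in minor keys, so the destination is C# minor.
Check: the diatonic triads of C# minor (natural minor) are C#m (i), D#dim (ii°), E (III), F#m (iv), G#m (v), A (VI), B (VII) — C# minor is indeed i.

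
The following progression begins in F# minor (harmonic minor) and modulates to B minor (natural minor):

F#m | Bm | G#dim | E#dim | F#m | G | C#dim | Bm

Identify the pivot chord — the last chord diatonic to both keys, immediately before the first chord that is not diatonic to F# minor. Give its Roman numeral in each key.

Chords diatonic to F# minor: F#m, G#dim, Aaug, Bm, C#, D, E#dim.
Reading the progression, the first chord not in that set is G, so the modulation leaves F# minor there.
The chord immediately before G is F#m, which is diatonic to both keys: i in F# minor and v in B minor.

F#m — i in F# minor, v in B minor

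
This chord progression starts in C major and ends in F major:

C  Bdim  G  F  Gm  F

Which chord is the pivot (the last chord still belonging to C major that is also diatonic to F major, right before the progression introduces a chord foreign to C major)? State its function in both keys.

Chords diatonic to C major: C, Dm, Em, F, G, Am, Bdim.
Reading the progression, the first chord not in that set is Gm, so the modulation leaves C major there.
The chord immediately before Gm is F, which is diatonic to both keys: IV in C major and I in F major.

F — IV in C major, I in F major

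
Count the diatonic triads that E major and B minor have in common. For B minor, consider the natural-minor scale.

Diatonic triads of E major: E (I), F#m (ii), G#m (iii), A (IV), B (V), C#m (vi), D#dim (vii°).
Diatonic triads of B minor (natural minor): Bm (i), C#dim (ii°), D (III), Em (iv), F#m (v), G (VI), A (VII).
Matching root and quality in both lists: F#m, A.
That gives 2 common triads.

2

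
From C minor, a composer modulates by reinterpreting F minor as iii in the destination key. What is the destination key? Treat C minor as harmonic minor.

The numeral iii denotes a minor triad on scale degree 3. With F on degree 3, the tonic of the new key is Db.
Degree 3 carries a minor triad in major keys, so the destination is Db major.
Check: the diatonic triads of Db major are Db (I), Ebm (ii), Fm (iii), Gb (IV), Ab (V), Bbm (vi), Cdim (vii°) — F minor is indeed iii.

Db major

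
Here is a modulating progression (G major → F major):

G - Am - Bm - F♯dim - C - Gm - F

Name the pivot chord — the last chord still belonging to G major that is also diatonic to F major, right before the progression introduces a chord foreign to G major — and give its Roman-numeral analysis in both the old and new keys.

Chords diatonic to G major: G, Am, Bm, C, D, Em, F♯dim.
Reading the progression, the first chord not in that set is Gm, so the modulation leaves G major there.
The chord immediately before Gm is C, which is diatonic to both keys: IV in G major and V in F major.

C — IV in G major, V in F major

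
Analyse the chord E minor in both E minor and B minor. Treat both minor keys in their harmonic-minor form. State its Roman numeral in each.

The scale of E minor (harmonic minor) is E F# G A B C D#; E is degree 1, and the triad built there (E-G-B) is minor, so it is i.
The scale of B minor (harmonic minor) is B C# D E F# G A#; E is degree 4, and the triad built there (E-G-B) is minor, so it is iv.

i in E minor; iv in B minor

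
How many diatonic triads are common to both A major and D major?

4

Diatonic triads of A major: A (I), Bm (ii), C#m (iii), D (IV), E (V), F#m (vi), G#dim (vii°).
Diatonic triads of D major: D (I), Em (ii), F#m (iii), G (IV), A (V), Bm (vi), C#dim (vii°).
Matching root and quality in both lists: A, Bm, D, F#m.
That gives 4 common triads.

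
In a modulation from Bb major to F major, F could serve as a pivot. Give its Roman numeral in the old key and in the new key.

The scale of Bb major is Bb C D Eb F G A; F is degree 5, and the triad built there (F-A-C) is major, so it is V.
The scale of F major is F G A Bb C D E; F is degree 1, and the triad built there (F-A-C) is major, so it is I.

V in Bb major; I in F major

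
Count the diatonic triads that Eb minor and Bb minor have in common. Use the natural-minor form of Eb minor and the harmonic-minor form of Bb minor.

3

Diatonic triads of Eb minor (natural minor): Eb minor (i), F diminished (ii°), Gb major (III), Ab minor (iv), Bb minor (v), Cb major (VI), Db major (VII).
Diatonic triads of Bb minor (harmonic minor): Bb minor (i), C diminished (ii°), Db augmented (III+), Eb minor (iv), F major (V), Gb major (VI), A diminished (vii°).
Matching root and quality in both lists: Eb minor, Gb major, Bb minor.
That gives 3 common triads.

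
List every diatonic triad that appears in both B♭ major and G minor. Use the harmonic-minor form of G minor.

Cm, E♭, Gm, Adim

Triads in B♭ major: B♭ (I), Cm (ii), Dm (iii), E♭ (IV), F (V), Gm (vi), Adim (vii°).
Triads in G minor (harmonic minor): Gm (i), Adim (ii°), B♭aug (III+), Cm (iv), D (V), E♭ (VI), F♯dim (vii°).
Shared triads with their functions: Cm (ii in B♭ major, iv in G minor); E♭ (IV in B♭ major, VI in G minor); Gm (vi in B♭ major, i in G minor); Adim (vii° in B♭ major, ii° in G minor).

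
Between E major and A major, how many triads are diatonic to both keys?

Diatonic triads of E major: E (I), F#m (ii), G#m (iii), A (IV), B (V), C#m (vi), D#dim (vii°).
Diatonic triads of A major: A (I), Bm (ii), C#m (iii), D (IV), E (V), F#m (vi), G#dim (vii°).
Matching root and quality in both lists: E, F#m, A, C#m.
That gives 4 common triads.

4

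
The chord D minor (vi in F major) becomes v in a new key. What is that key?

The numeral v denotes a minor triad on scale degree 5. With D on degree 5, the tonic of the new key is G.
Degree 5 carries a minor triad in natural-minor keys, so the destination is G minor.
Check: the diatonic triads of G minor (natural minor) are Gm (i), Adim (ii°), Bb (III), Cm (iv), Dm (v), Eb (VI), F (VII) — D minor is indeed v.

G minor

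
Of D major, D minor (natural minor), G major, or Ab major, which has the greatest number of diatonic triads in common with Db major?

Triads of Db major: Db major (I), Eb minor (ii), F minor (iii), Gb major (IV), Ab major (V), Bb minor (vi), C diminished (vii°).
D major shares 0: none.
D minor (natural minor) shares 0: none.
G major shares 0: none.
Ab major shares 4: Db, Fm, Ab, Bbm.
The most common triads (4) are shared with Ab major.

Ab major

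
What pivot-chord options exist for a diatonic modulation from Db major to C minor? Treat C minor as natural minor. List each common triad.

Fm, Ab

Triads in Db major: Db (I), Ebm (ii), Fm (iii), Gb (IV), Ab (V), Bbm (vi), Cdim (vii°).
Triads in C minor (natural minor): Cm (i), Ddim (ii°), Eb (III), Fm (iv), Gm (v), Ab (VI), Bb (VII).
Shared triads with their functions: Fm (iii in Db major, iv in C minor); Ab (V in Db major, VI in C minor).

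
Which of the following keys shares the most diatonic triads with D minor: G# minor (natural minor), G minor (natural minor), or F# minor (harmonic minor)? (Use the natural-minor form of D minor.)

G minor

Triads of D minor (natural minor): Dm (i), Edim (ii°), F (III), Gm (iv), Am (v), Bb (VI), C (VII).
G# minor (natural minor) shares 0: none.
G minor (natural minor) shares 4: Dm, F, Gm, Bb.
F# minor (harmonic minor) shares 0: none.
The most common triads (4) are shared with G minor.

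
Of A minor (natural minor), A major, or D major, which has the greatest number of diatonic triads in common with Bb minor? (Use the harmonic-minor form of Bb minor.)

Triads of Bb minor (harmonic minor): Bbm (i), Cdim (ii°), Dbaug (III+), Ebm (iv), F (V), Gb (VI), Adim (vii°).
A minor (natural minor) shares 1: F.
A major shares 0: none.
D major shares 0: none.
The most common triads (1) are shared with A minor.

A minor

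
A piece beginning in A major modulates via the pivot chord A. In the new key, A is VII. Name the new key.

The numeral VII denotes a major triad on scale degree 7. With A on degree 7, the tonic of the new key is B.
Degree 7 carries a major triad in natural-minor keys, so the destination is B minor.
Check: the diatonic triads of B minor (natural minor) are Bm (i), C#dim (ii°), D (III), Em (iv), F#m (v), G (VI), A (VII) — A is indeed VII.

B minor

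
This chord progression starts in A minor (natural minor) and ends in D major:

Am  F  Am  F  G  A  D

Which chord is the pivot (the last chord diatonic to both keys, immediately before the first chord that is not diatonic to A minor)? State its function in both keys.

Chords diatonic to A minor: Am, Bdim, C, Dm, Em, F, G.
Reading the progression, the first chord not in that set is A, so the modulation leaves A minor there.
The chord immediately before A is G, which is diatonic to both keys: VII in A minor and IV in D major.

G — VII in A minor, IV in D major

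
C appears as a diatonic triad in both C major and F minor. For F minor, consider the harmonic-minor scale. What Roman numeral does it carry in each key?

The scale of C major is C D E F G A B; C is degree 1, and the triad built there (C-E-G) is major, so it is I.
The scale of F minor (harmonic minor) is F G Ab Bb C Db E; C is degree 5, and the triad built there (C-E-G) is major, so it is V.

I in C major; V in F minor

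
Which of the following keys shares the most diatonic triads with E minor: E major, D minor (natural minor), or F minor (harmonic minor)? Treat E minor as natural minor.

Triads of E minor (natural minor): Em (i), F#dim (ii°), G (III), Am (iv), Bm (v), C (VI), D (VII).
E major shares 0: none.
D minor (natural minor) shares 2: Am, C.
F minor (harmonic minor) shares 1: C.
The most common triads (2) are shared with D minor.

D minor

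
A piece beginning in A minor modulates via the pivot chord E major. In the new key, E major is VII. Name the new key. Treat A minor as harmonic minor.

F# minor

The numeral VII denotes a major triad on scale degree 7. With E on degree 7, the tonic of the new key is F#.
Degree 7 carries a major triad in natural-minor keys, so the destination is F# minor.
Check: the diatonic triads of F# minor (natural minor) are F#m (i), G#dim (ii°), A (III), Bm (iv), C#m (v), D (VI), E (VII) — E major is indeed VII.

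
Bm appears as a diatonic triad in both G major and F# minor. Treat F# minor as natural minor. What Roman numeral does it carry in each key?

The scale of G major is G A B C D E F#; B is degree 3, and the triad built there (B-D-F#) is minor, so it is iii.
The scale of F# minor (natural minor) is F# G# A B C# D E; B is degree 4, and the triad built there (B-D-F#) is minor, so it is iv.

iii in G major; iv in F# minor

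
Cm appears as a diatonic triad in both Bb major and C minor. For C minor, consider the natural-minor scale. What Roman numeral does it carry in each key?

The scale of Bb major is Bb C D Eb F G A; C is degree 2, and the triad built there (C-Eb-G) is minor, so it is ii.
The scale of C minor (natural minor) is C D Eb F G Ab Bb; C is degree 1, and the triad built there (C-Eb-G) is minor, so it is i.

ii in Bb major; i in C minor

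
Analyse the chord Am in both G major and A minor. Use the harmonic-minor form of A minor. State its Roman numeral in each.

The scale of G major is G A B C D E F♯; A is degree 2, and the triad built there (A-C-E) is minor, so it is ii.
The scale of A minor (harmonic minor) is A B C D E F G♯; A is degree 1, and the triad built there (A-C-E) is minor, so it is i.

ii in G major; i in A minor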